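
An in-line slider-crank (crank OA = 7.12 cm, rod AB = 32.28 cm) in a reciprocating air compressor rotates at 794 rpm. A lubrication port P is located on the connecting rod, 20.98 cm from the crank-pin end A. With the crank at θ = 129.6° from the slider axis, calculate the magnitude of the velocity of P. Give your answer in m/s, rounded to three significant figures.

ω = 83.15 rad/s.  Crank-pin speed |V_A| = rω = 5.9201 m/s, perpendicular to OA.
Rod angle: sinφ = −(r/L) sinθ ⇒ φ = -9.785°; ω_rod = −rω cosθ/√(L²−r²sin²θ) = +11.863 rad/s.
V_P = V_A + ω_rod × AP, with AP = 0.2098 m along the rod.
Components: V_Px = −rω sinθ − a·ω_rod·sinφ = -4.1385 m/s;  V_Py = rω cosθ + a·ω_rod·cosφ = -1.321 m/s.
|V_P| = √(V_Px² + V_Py²) = 4.3443 m/s.

4.34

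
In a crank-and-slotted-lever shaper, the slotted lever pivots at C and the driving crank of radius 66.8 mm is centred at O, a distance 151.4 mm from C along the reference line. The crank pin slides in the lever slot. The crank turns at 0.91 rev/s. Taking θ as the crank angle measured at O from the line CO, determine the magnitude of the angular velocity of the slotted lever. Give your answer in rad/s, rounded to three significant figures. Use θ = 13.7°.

ω = 5.718 rad/s (from 0.91 rev/s).
Crank pin A relative to C: A = (d + r cosθ, r sinθ); lever angle φ = atan2(r sinθ, d + r cosθ).
Differentiating tanφ: φ̇ = rω(d cosθ + r)/(d² + r² + 2dr cosθ).
d² + r² + 2dr cosθ = |CA|² = 0.0470358 m²;  d cosθ + r = +0.21389 m.
|ω_lever| = |0.0668·5.718·+0.21389| / 0.0470358 = 1.7369 rad/s.

1.74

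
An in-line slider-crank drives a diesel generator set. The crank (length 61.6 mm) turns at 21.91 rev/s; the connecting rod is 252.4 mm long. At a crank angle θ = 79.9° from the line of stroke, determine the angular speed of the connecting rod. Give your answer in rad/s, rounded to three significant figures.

6.07

ω = 137.7 rad/s (converted from 21.91 rev/s).
The rod makes angle φ with the slider axis where L sinφ = r sinθ; differentiating, L cosφ·φ̇ = r ω cosθ.
L cosφ = √(L² − r² sin²θ) = 0.24501 m.
|ω_rod| = r ω |cosθ| / √(L² − r² sin²θ) = 0.0616·137.7·0.17537/0.24501 = 6.0698 rad/s.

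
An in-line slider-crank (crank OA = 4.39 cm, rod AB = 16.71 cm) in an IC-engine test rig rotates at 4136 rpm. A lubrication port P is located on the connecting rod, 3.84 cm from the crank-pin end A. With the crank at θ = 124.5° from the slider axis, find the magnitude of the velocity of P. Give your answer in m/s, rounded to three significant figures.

ω = 433.1 rad/s.  Crank-pin speed |V_A| = rω = 19.014 m/s, perpendicular to OA.
Rod angle: sinφ = −(r/L) sinθ ⇒ φ = -12.504°; ω_rod = −rω cosθ/√(L²−r²sin²θ) = +66.016 rad/s.
V_P = V_A + ω_rod × AP, with AP = 0.0384 m along the rod.
Components: V_Px = −rω sinθ − a·ω_rod·sinφ = -15.121 m/s;  V_Py = rω cosθ + a·ω_rod·cosφ = -8.2948 m/s.
|V_P| = √(V_Px² + V_Py²) = 17.247 m/s.

17.2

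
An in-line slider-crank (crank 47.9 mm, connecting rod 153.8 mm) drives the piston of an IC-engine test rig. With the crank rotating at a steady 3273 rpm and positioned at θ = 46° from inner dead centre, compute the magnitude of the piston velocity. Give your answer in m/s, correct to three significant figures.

14.4

ω = 2π·3273/60 = 342.7 rad/s
For an in-line slider-crank, x = r cosθ + √(L² − r² sin²θ), so v = −rω sinθ·[1 + r cosθ/√(L² − r² sin²θ)].
With r = 0.0479 m, L = 0.1538 m, θ = 46°: √(L² − r² sin²θ) = 0.14989 m.
v = −0.0479·342.7·0.71934·[1 + 0.0479·0.69466/0.14989] = -14.432 m/s.
|v| = 14.432 m/s.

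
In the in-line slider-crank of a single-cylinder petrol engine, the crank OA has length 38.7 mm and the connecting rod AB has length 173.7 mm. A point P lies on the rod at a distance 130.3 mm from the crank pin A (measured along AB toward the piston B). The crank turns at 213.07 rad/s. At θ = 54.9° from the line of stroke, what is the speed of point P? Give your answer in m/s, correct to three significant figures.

7.50

ω = 213.1 rad/s.  Crank-pin speed |V_A| = rω = 8.2458 m/s, perpendicular to OA.
Rod angle: sinφ = −(r/L) sinθ ⇒ φ = -10.503°; ω_rod = −rω cosθ/√(L²−r²sin²θ) = -27.762 rad/s.
V_P = V_A + ω_rod × AP, with AP = 0.1303 m along the rod.
Components: V_Px = −rω sinθ − a·ω_rod·sinφ = -7.4057 m/s;  V_Py = rω cosθ + a·ω_rod·cosφ = +1.1847 m/s.
|V_P| = √(V_Px² + V_Py²) = 7.4998 m/s.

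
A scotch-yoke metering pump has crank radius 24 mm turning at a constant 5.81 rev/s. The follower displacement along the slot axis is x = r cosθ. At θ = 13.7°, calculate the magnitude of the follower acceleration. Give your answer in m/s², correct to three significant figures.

31.1

ω = 36.51 rad/s (from 5.81 rev/s).
x = r cosθ ⇒ ẍ = −rω² cosθ (ω constant).
|a| = rω²|cosθ| = 0.024·(36.51)²·|cos 13.7°| = 31.073 m/s².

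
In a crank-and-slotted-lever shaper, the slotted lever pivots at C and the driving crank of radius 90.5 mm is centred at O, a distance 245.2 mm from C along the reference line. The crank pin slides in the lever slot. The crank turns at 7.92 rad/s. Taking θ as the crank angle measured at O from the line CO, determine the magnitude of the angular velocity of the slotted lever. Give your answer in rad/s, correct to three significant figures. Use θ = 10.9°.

2.12

ω = 7.92 rad/s
Crank pin A relative to C: A = (d + r cosθ, r sinθ); lever angle φ = atan2(r sinθ, d + r cosθ).
Differentiating tanφ: φ̇ = rω(d cosθ + r)/(d² + r² + 2dr cosθ).
d² + r² + 2dr cosθ = |CA|² = 0.111894 m²;  d cosθ + r = +0.33128 m.
|ω_lever| = |0.0905·7.92·+0.33128| / 0.111894 = 2.1221 rad/s.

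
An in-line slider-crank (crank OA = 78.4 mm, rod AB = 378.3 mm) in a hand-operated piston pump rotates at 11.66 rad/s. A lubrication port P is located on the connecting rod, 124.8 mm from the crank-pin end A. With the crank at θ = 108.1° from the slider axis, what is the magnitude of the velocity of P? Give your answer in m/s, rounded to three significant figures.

0.871

ω = 11.66 rad/s.  Crank-pin speed |V_A| = rω = 0.91414 m/s, perpendicular to OA.
Rod angle: sinφ = −(r/L) sinθ ⇒ φ = -11.361°; ω_rod = −rω cosθ/√(L²−r²sin²θ) = +0.76574 rad/s.
V_P = V_A + ω_rod × AP, with AP = 0.1248 m along the rod.
Components: V_Px = −rω sinθ − a·ω_rod·sinφ = -0.85008 m/s;  V_Py = rω cosθ + a·ω_rod·cosφ = -0.19031 m/s.
|V_P| = √(V_Px² + V_Py²) = 0.87113 m/s.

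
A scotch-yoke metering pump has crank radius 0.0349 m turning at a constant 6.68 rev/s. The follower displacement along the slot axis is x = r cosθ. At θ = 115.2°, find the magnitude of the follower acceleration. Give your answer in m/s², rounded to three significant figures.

ω = 41.97 rad/s (from 6.68 rev/s).
x = r cosθ ⇒ ẍ = −rω² cosθ (ω constant).
|a| = rω²|cosθ| = 0.0349·(41.97)²·|cos 115.2°| = 26.177 m/s².

26.2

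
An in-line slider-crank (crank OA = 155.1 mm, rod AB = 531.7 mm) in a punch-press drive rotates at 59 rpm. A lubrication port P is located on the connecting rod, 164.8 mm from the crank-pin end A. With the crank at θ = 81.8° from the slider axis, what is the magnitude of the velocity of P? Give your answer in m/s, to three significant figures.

ω = 6.178 rad/s.  Crank-pin speed |V_A| = rω = 0.95828 m/s, perpendicular to OA.
Rod angle: sinφ = −(r/L) sinθ ⇒ φ = -16.782°; ω_rod = −rω cosθ/√(L²−r²sin²θ) = -0.26849 rad/s.
V_P = V_A + ω_rod × AP, with AP = 0.1648 m along the rod.
Components: V_Px = −rω sinθ − a·ω_rod·sinφ = -0.96126 m/s;  V_Py = rω cosθ + a·ω_rod·cosφ = +0.094315 m/s.
|V_P| = √(V_Px² + V_Py²) = 0.96587 m/s.

0.966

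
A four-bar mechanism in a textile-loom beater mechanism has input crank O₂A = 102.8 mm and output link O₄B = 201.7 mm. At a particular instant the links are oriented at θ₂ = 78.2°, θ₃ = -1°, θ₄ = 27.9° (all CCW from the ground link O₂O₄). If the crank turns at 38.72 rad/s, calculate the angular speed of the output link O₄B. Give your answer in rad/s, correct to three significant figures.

ω₂ = 38.72 rad/s
Differentiating the loop-closure r₂e^{iθ₂}+r₃e^{iθ₃}=r₁+r₄e^{iθ₄} gives r₂ω₂e^{iθ₂}+r₃ω₃e^{iθ₃}=r₄ω₄e^{iθ₄}.
Eliminating the other unknown: ω₄ = r₂ω₂ sin(θ₂−θ₃) / [r₄ sin(θ₄−θ₃)].
Numerator sine = +0.98229; denominator sine = +0.48328.
Result = 0.1028·38.72·(+0.98229) / (0.2017·(+0.48328)) = +40.111 rad/s; magnitude 40.111 rad/s.

40.1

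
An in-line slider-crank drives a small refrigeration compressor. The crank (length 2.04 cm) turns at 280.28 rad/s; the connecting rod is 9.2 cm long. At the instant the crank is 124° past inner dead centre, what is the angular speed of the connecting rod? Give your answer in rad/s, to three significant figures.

35.4

ω = 280.3 rad/s
The rod makes angle φ with the slider axis where L sinφ = r sinθ; differentiating, L cosφ·φ̇ = r ω cosθ.
L cosφ = √(L² − r² sin²θ) = 0.090432 m.
|ω_rod| = r ω |cosθ| / √(L² − r² sin²θ) = 0.0204·280.3·0.55919/0.090432 = 35.356 rad/s.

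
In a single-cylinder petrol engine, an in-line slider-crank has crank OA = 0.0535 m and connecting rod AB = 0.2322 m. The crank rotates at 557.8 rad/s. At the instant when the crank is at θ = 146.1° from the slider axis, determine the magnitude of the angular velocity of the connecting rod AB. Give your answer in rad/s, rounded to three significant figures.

ω = 557.8 rad/s
The rod makes angle φ with the slider axis where L sinφ = r sinθ; differentiating, L cosφ·φ̇ = r ω cosθ.
L cosφ = √(L² − r² sin²θ) = 0.23027 m.
|ω_rod| = r ω |cosθ| / √(L² − r² sin²θ) = 0.0535·557.8·0.83001/0.23027 = 107.56 rad/s.

108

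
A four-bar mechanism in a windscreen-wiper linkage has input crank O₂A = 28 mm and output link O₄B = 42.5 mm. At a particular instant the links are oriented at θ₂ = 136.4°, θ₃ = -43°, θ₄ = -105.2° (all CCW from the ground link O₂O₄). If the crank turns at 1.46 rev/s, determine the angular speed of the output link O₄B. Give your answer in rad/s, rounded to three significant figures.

0.0715

ω₂ = 9.173 rad/s (from 1.46 rev/s).
Differentiating the loop-closure r₂e^{iθ₂}+r₃e^{iθ₃}=r₁+r₄e^{iθ₄} gives r₂ω₂e^{iθ₂}+r₃ω₃e^{iθ₃}=r₄ω₄e^{iθ₄}.
Eliminating the other unknown: ω₄ = r₂ω₂ sin(θ₂−θ₃) / [r₄ sin(θ₄−θ₃)].
Numerator sine = +0.01047; denominator sine = -0.88458.
Result = 0.028·9.173·(+0.01047) / (0.0425·(-0.88458)) = -0.071546 rad/s; magnitude 0.071546 rad/s.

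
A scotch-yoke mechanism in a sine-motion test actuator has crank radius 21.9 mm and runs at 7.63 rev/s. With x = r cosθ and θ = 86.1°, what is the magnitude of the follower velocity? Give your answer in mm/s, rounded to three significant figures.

ω = 47.94 rad/s (from 7.63 rev/s).
x = r cosθ ⇒ ẋ = −rω sinθ.
|v| = rω|sinθ| = 0.0219·47.94·|sin 86.1°| = 1.0475 m/s = 1047.5 mm/s.

1050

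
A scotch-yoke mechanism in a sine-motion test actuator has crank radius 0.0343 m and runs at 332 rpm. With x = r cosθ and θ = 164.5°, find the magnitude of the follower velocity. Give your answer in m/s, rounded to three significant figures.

ω = 34.77 rad/s (from 332 rpm).
x = r cosθ ⇒ ẋ = −rω sinθ.
|v| = rω|sinθ| = 0.0343·34.77·|sin 164.5°| = 0.31868 m/s.

0.319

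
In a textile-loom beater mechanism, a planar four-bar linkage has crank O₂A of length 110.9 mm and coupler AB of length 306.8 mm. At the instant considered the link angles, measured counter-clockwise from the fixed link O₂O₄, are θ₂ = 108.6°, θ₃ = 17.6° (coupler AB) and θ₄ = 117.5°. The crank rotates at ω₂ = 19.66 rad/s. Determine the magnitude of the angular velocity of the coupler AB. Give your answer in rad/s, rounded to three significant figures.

ω₂ = 19.66 rad/s
Differentiating the loop-closure r₂e^{iθ₂}+r₃e^{iθ₃}=r₁+r₄e^{iθ₄} gives r₂ω₂e^{iθ₂}+r₃ω₃e^{iθ₃}=r₄ω₄e^{iθ₄}.
Eliminating the other unknown: ω₃ = r₂ω₂ sin(θ₄−θ₂) / [r₃ sin(θ₃−θ₄)].
Numerator sine = +0.15471; denominator sine = -0.98511.
Result = 0.1109·19.66·(+0.15471) / (0.3068·(-0.98511)) = -1.1161 rad/s; magnitude 1.1161 rad/s.

1.12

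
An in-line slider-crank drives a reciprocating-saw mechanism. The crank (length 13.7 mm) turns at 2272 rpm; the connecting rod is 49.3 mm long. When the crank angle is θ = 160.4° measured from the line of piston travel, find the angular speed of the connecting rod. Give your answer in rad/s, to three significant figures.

ω = 237.9 rad/s (converted from 2272 rpm).
The rod makes angle φ with the slider axis where L sinφ = r sinθ; differentiating, L cosφ·φ̇ = r ω cosθ.
L cosφ = √(L² − r² sin²θ) = 0.049085 m.
|ω_rod| = r ω |cosθ| / √(L² − r² sin²θ) = 0.0137·237.9·0.94206/0.049085 = 62.558 rad/s.

62.6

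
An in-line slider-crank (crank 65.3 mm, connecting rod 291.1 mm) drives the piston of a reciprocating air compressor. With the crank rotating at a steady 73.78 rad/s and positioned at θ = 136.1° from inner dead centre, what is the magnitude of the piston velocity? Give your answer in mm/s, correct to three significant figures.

2790

ω = 73.78 rad/s
For an in-line slider-crank, x = r cosθ + √(L² − r² sin²θ), so v = −rω sinθ·[1 + r cosθ/√(L² − r² sin²θ)].
With r = 0.0653 m, L = 0.2911 m, θ = 136.1°: √(L² − r² sin²θ) = 0.28756 m.
v = −0.0653·73.78·0.69340·[1 + 0.0653·-0.72055/0.28756] = -2.7941 m/s.
|v| = 2.7941 m/s = 2794.1 mm/s.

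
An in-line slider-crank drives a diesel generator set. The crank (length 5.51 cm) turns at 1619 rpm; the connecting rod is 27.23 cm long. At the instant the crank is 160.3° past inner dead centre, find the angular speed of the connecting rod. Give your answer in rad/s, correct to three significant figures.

32.4

ω = 169.5 rad/s (converted from 1619 rpm).
The rod makes angle φ with the slider axis where L sinφ = r sinθ; differentiating, L cosφ·φ̇ = r ω cosθ.
L cosφ = √(L² − r² sin²θ) = 0.27167 m.
|ω_rod| = r ω |cosθ| / √(L² − r² sin²θ) = 0.0551·169.5·0.94147/0.27167 = 32.374 rad/s.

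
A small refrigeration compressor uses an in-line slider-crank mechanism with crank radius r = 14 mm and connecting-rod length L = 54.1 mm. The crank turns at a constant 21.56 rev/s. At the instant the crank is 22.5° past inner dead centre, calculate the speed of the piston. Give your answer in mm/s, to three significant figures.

900

ω = 2π·21.6 = 135.5 rad/s
For an in-line slider-crank, x = r cosθ + √(L² − r² sin²θ), so v = −rω sinθ·[1 + r cosθ/√(L² − r² sin²θ)].
With r = 0.014 m, L = 0.0541 m, θ = 22.5°: √(L² − r² sin²θ) = 0.053834 m.
v = −0.014·135.5·0.38268·[1 + 0.014·0.92388/0.053834] = -0.90014 m/s.
|v| = 0.90014 m/s = 900.14 mm/s.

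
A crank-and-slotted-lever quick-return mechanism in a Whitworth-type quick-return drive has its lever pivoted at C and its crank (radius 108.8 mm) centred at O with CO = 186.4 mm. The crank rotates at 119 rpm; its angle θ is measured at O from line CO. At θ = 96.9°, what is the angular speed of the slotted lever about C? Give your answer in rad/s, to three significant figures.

ω = 12.46 rad/s (from 119 rpm).
Crank pin A relative to C: A = (d + r cosθ, r sinθ); lever angle φ = atan2(r sinθ, d + r cosθ).
Differentiating tanφ: φ̇ = rω(d cosθ + r)/(d² + r² + 2dr cosθ).
d² + r² + 2dr cosθ = |CA|² = 0.0417096 m²;  d cosθ + r = +0.086406 m.
|ω_lever| = |0.1088·12.46·+0.086406| / 0.0417096 = 2.8088 rad/s.

2.81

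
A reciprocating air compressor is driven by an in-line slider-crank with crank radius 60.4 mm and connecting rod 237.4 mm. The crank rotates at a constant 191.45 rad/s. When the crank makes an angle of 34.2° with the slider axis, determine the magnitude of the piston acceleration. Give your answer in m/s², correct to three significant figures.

2050

ω = 191.4 rad/s
x(θ) = r cosθ + √(L² − r² sin²θ); with ω constant, a = ω²·d²x/dθ².
d²x/dθ² = −r cosθ − r²(cos2θ)/√u − r⁴ sin²2θ/(4u^{3/2}),  u = L² − r² sin²θ = 0.0552062 m².
Substituting r = 0.0604 m, L = 0.2374 m, θ = 34.2°: d²x/dθ² = -0.055893 m.
a = ω²·d²x/dθ² = (191.4)²·(-0.055893) = -2048.7 m/s²;  |a| = 2048.7 m/s².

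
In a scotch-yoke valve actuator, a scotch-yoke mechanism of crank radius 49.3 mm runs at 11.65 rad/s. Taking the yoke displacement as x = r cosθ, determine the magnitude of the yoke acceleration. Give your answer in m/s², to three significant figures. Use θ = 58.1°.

ω = 11.65 rad/s
x = r cosθ ⇒ ẍ = −rω² cosθ (ω constant).
|a| = rω²|cosθ| = 0.0493·(11.65)²·|cos 58.1°| = 3.5358 m/s².

3.54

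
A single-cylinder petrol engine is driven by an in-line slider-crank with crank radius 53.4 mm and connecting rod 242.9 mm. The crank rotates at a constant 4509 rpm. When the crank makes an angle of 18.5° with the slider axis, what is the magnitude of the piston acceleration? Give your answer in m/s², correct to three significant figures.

13400

ω = 2π·4509/60 = 472.2 rad/s
x(θ) = r cosθ + √(L² − r² sin²θ); with ω constant, a = ω²·d²x/dθ².
d²x/dθ² = −r cosθ − r²(cos2θ)/√u − r⁴ sin²2θ/(4u^{3/2}),  u = L² − r² sin²θ = 0.0587133 m².
Substituting r = 0.0534 m, L = 0.2429 m, θ = 18.5°: d²x/dθ² = -0.060091 m.
a = ω²·d²x/dθ² = (472.2)²·(-0.060091) = -13398 m/s²;  |a| = 13398 m/s².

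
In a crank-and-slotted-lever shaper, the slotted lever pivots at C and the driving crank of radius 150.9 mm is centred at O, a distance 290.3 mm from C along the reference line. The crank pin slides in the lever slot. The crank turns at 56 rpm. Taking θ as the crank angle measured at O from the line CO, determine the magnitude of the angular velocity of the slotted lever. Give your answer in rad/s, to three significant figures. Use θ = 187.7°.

ω = 5.864 rad/s (from 56 rpm).
Crank pin A relative to C: A = (d + r cosθ, r sinθ); lever angle φ = atan2(r sinθ, d + r cosθ).
Differentiating tanφ: φ̇ = rω(d cosθ + r)/(d² + r² + 2dr cosθ).
d² + r² + 2dr cosθ = |CA|² = 0.0202223 m²;  d cosθ + r = -0.13678 m.
|ω_lever| = |0.1509·5.864·-0.13678| / 0.0202223 = 5.9856 rad/s.

5.99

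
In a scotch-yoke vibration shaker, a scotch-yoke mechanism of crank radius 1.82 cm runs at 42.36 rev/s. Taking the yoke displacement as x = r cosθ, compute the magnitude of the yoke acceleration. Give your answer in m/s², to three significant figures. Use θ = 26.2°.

ω = 266.2 rad/s (from 42.36 rev/s).
x = r cosθ ⇒ ẍ = −rω² cosθ (ω constant).
|a| = rω²|cosθ| = 0.0182·(266.2)²·|cos 26.2°| = 1156.8 m/s².

1160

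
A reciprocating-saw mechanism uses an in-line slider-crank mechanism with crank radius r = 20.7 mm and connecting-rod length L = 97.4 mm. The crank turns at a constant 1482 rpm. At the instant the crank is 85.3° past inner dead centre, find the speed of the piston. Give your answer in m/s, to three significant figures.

ω = 2π·1482/60 = 155.2 rad/s
For an in-line slider-crank, x = r cosθ + √(L² − r² sin²θ), so v = −rω sinθ·[1 + r cosθ/√(L² − r² sin²θ)].
With r = 0.0207 m, L = 0.0974 m, θ = 85.3°: √(L² − r² sin²θ) = 0.09519 m.
v = −0.0207·155.2·0.99664·[1 + 0.0207·0.08194/0.09519] = -3.2588 m/s.
|v| = 3.2588 m/s.

3.26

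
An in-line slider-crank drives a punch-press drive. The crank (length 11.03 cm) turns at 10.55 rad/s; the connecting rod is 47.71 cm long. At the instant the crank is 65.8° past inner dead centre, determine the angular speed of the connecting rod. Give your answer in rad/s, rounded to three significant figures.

ω = 10.55 rad/s
The rod makes angle φ with the slider axis where L sinφ = r sinθ; differentiating, L cosφ·φ̇ = r ω cosθ.
L cosφ = √(L² − r² sin²θ) = 0.46637 m.
|ω_rod| = r ω |cosθ| / √(L² − r² sin²θ) = 0.1103·10.55·0.40992/0.46637 = 1.0228 rad/s.

1.02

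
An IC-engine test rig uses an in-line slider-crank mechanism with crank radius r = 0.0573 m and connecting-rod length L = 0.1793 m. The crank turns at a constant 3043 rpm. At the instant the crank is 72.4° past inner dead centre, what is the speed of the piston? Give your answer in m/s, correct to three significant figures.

19.2

ω = 2π·3043/60 = 318.7 rad/s
For an in-line slider-crank, x = r cosθ + √(L² − r² sin²θ), so v = −rω sinθ·[1 + r cosθ/√(L² − r² sin²θ)].
With r = 0.0573 m, L = 0.1793 m, θ = 72.4°: √(L² − r² sin²θ) = 0.17078 m.
v = −0.0573·318.7·0.95319·[1 + 0.0573·0.30237/0.17078] = -19.17 m/s.
|v| = 19.17 m/s.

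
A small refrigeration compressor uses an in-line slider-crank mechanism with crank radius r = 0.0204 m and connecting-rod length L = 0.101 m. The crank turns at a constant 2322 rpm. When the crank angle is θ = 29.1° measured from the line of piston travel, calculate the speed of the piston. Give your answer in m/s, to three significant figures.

2.84

ω = 2π·2322/60 = 243.2 rad/s
For an in-line slider-crank, x = r cosθ + √(L² − r² sin²θ), so v = −rω sinθ·[1 + r cosθ/√(L² − r² sin²θ)].
With r = 0.0204 m, L = 0.101 m, θ = 29.1°: √(L² − r² sin²θ) = 0.10051 m.
v = −0.0204·243.2·0.48634·[1 + 0.0204·0.87377/0.10051] = -2.8403 m/s.
|v| = 2.8403 m/s.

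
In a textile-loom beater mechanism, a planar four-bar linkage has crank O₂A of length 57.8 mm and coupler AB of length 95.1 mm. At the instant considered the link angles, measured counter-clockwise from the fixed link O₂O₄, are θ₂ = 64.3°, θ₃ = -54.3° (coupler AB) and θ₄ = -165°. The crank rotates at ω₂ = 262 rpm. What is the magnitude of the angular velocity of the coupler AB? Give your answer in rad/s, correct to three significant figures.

13.5

ω₂ = 27.44 rad/s (from 262 rpm).
Differentiating the loop-closure r₂e^{iθ₂}+r₃e^{iθ₃}=r₁+r₄e^{iθ₄} gives r₂ω₂e^{iθ₂}+r₃ω₃e^{iθ₃}=r₄ω₄e^{iθ₄}.
Eliminating the other unknown: ω₃ = r₂ω₂ sin(θ₄−θ₂) / [r₃ sin(θ₃−θ₄)].
Numerator sine = +0.75813; denominator sine = +0.93544.
Result = 0.0578·27.44·(+0.75813) / (0.0951·(+0.93544)) = +13.515 rad/s; magnitude 13.515 rad/s.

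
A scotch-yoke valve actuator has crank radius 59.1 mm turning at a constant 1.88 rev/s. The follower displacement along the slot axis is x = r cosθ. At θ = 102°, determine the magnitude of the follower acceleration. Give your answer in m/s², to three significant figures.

ω = 11.81 rad/s (from 1.88 rev/s).
x = r cosθ ⇒ ẍ = −rω² cosθ (ω constant).
|a| = rω²|cosθ| = 0.0591·(11.81)²·|cos 102°| = 1.7145 m/s².

1.71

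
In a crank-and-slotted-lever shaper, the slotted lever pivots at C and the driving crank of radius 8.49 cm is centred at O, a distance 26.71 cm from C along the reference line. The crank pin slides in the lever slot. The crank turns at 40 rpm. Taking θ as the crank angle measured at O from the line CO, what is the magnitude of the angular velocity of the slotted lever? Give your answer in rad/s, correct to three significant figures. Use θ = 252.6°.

0.0275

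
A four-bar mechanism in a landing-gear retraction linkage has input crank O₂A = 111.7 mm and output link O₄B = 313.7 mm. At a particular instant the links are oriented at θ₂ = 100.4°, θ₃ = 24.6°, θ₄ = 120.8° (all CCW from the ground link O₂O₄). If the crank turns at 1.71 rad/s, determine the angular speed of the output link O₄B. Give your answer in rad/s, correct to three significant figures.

0.594

ω₂ = 1.71 rad/s
Differentiating the loop-closure r₂e^{iθ₂}+r₃e^{iθ₃}=r₁+r₄e^{iθ₄} gives r₂ω₂e^{iθ₂}+r₃ω₃e^{iθ₃}=r₄ω₄e^{iθ₄}.
Eliminating the other unknown: ω₄ = r₂ω₂ sin(θ₂−θ₃) / [r₄ sin(θ₄−θ₃)].
Numerator sine = +0.96945; denominator sine = +0.99415.
Result = 0.1117·1.71·(+0.96945) / (0.3137·(+0.99415)) = +0.59375 rad/s; magnitude 0.59375 rad/s.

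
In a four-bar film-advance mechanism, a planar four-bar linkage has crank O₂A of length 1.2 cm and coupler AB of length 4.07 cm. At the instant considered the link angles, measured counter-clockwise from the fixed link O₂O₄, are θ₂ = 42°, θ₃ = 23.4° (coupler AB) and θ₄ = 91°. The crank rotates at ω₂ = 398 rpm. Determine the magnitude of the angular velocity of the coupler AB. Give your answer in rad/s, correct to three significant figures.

ω₂ = 41.68 rad/s (from 398 rpm).
Differentiating the loop-closure r₂e^{iθ₂}+r₃e^{iθ₃}=r₁+r₄e^{iθ₄} gives r₂ω₂e^{iθ₂}+r₃ω₃e^{iθ₃}=r₄ω₄e^{iθ₄}.
Eliminating the other unknown: ω₃ = r₂ω₂ sin(θ₄−θ₂) / [r₃ sin(θ₃−θ₄)].
Numerator sine = +0.75471; denominator sine = -0.92455.
Result = 0.012·41.68·(+0.75471) / (0.0407·(-0.92455)) = -10.031 rad/s; magnitude 10.031 rad/s.

10.0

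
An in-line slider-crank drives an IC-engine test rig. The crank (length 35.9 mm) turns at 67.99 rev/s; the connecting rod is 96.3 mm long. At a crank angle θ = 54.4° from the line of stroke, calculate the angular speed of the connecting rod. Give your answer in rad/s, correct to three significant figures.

97.3

ω = 427.2 rad/s (converted from 67.99 rev/s).
The rod makes angle φ with the slider axis where L sinφ = r sinθ; differentiating, L cosφ·φ̇ = r ω cosθ.
L cosφ = √(L² − r² sin²θ) = 0.091769 m.
|ω_rod| = r ω |cosθ| / √(L² − r² sin²θ) = 0.0359·427.2·0.58212/0.091769 = 97.283 rad/s.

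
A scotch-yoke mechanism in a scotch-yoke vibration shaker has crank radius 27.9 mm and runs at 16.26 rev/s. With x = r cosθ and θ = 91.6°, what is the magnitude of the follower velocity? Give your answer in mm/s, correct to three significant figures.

2850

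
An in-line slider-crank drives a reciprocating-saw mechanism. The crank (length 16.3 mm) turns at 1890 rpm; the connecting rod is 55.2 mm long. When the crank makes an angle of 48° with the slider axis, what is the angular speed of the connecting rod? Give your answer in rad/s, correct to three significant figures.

40.1

ω = 197.9 rad/s (converted from 1890 rpm).
The rod makes angle φ with the slider axis where L sinφ = r sinθ; differentiating, L cosφ·φ̇ = r ω cosθ.
L cosφ = √(L² − r² sin²θ) = 0.053855 m.
|ω_rod| = r ω |cosθ| / √(L² − r² sin²θ) = 0.0163·197.9·0.66913/0.053855 = 40.084 rad/s.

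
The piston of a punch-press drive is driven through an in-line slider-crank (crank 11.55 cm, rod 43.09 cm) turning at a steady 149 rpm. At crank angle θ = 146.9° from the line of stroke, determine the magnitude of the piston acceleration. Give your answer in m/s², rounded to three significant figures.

20.4

ω = 2π·149/60 = 15.6 rad/s
x(θ) = r cosθ + √(L² − r² sin²θ); with ω constant, a = ω²·d²x/dθ².
d²x/dθ² = −r cosθ − r²(cos2θ)/√u − r⁴ sin²2θ/(4u^{3/2}),  u = L² − r² sin²θ = 0.181696 m².
Substituting r = 0.1155 m, L = 0.4309 m, θ = 146.9°: d²x/dθ² = +0.083646 m.
a = ω²·d²x/dθ² = (15.6)²·(+0.083646) = +20.365 m/s²;  |a| = 20.365 m/s².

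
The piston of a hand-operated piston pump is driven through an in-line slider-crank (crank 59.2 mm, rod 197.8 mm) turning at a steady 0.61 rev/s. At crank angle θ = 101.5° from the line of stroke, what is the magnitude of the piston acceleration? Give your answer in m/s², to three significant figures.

0.423

ω = 2π·0.61 = 3.833 rad/s
x(θ) = r cosθ + √(L² − r² sin²θ); with ω constant, a = ω²·d²x/dθ².
d²x/dθ² = −r cosθ − r²(cos2θ)/√u − r⁴ sin²2θ/(4u^{3/2}),  u = L² − r² sin²θ = 0.0357595 m².
Substituting r = 0.0592 m, L = 0.1978 m, θ = 101.5°: d²x/dθ² = +0.028793 m.
a = ω²·d²x/dθ² = (3.833)²·(+0.028793) = +0.42297 m/s²;  |a| = 0.42297 m/s².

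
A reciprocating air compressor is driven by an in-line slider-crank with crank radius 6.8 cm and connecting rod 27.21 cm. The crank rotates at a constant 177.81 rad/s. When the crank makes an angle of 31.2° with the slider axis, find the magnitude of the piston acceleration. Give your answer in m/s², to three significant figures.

ω = 177.8 rad/s
x(θ) = r cosθ + √(L² − r² sin²θ); with ω constant, a = ω²·d²x/dθ².
d²x/dθ² = −r cosθ − r²(cos2θ)/√u − r⁴ sin²2θ/(4u^{3/2}),  u = L² − r² sin²θ = 0.0727976 m².
Substituting r = 0.068 m, L = 0.2721 m, θ = 31.2°: d²x/dθ² = -0.066318 m.
a = ω²·d²x/dθ² = (177.8)²·(-0.066318) = -2096.8 m/s²;  |a| = 2096.8 m/s².

2100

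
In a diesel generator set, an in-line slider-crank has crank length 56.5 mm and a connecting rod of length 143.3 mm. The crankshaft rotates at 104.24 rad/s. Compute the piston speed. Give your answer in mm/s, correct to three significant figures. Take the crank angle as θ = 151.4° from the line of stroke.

1830

ω = 104.2 rad/s
For an in-line slider-crank, x = r cosθ + √(L² − r² sin²θ), so v = −rω sinθ·[1 + r cosθ/√(L² − r² sin²θ)].
With r = 0.0565 m, L = 0.1433 m, θ = 151.4°: √(L² − r² sin²θ) = 0.14072 m.
v = −0.0565·104.2·0.47869·[1 + 0.0565·-0.87798/0.14072] = -1.8255 m/s.
|v| = 1.8255 m/s = 1825.5 mm/s.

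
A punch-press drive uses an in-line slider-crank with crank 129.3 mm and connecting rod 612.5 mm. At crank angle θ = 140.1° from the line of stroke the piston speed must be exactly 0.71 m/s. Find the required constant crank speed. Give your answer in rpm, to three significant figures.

97.7

For an in-line slider-crank, |v_piston| = rω|sinθ|·[1 + r cosθ/√(L² − r² sin²θ)].
With r = 0.1293 m, L = 0.6125 m, θ = 140.1°: the bracketed kinematic factor |dx/dθ| = 0.069383 m.
ω = v/|dx/dθ| = 0.71/0.069383 = 10.233 rad/s.
N = 60ω/(2π) = 97.719 rpm.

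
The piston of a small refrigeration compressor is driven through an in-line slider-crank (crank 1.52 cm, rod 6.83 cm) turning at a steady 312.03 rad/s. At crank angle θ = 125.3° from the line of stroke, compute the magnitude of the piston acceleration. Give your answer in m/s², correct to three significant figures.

963

ω = 312 rad/s
x(θ) = r cosθ + √(L² − r² sin²θ); with ω constant, a = ω²·d²x/dθ².
d²x/dθ² = −r cosθ − r²(cos2θ)/√u − r⁴ sin²2θ/(4u^{3/2}),  u = L² − r² sin²θ = 0.004511 m².
Substituting r = 0.0152 m, L = 0.0683 m, θ = 125.3°: d²x/dθ² = +0.0098869 m.
a = ω²·d²x/dθ² = (312)²·(+0.0098869) = +962.61 m/s²;  |a| = 962.61 m/s².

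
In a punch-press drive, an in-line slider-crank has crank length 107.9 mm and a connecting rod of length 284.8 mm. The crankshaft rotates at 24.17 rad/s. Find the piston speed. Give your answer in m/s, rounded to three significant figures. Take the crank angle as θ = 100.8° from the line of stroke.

2.37

ω = 24.17 rad/s
For an in-line slider-crank, x = r cosθ + √(L² − r² sin²θ), so v = −rω sinθ·[1 + r cosθ/√(L² − r² sin²θ)].
With r = 0.1079 m, L = 0.2848 m, θ = 100.8°: √(L² − r² sin²θ) = 0.26434 m.
v = −0.1079·24.17·0.98229·[1 + 0.1079·-0.18738/0.26434] = -2.3658 m/s.
|v| = 2.3658 m/s.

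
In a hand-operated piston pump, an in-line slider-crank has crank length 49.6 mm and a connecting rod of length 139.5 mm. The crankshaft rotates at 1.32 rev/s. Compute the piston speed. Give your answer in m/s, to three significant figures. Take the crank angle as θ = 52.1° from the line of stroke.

ω = 2π·1.32 = 8.294 rad/s
For an in-line slider-crank, x = r cosθ + √(L² − r² sin²θ), so v = −rω sinθ·[1 + r cosθ/√(L² − r² sin²θ)].
With r = 0.0496 m, L = 0.1395 m, θ = 52.1°: √(L² − r² sin²θ) = 0.1339 m.
v = −0.0496·8.294·0.78908·[1 + 0.0496·0.61429/0.1339] = -0.39847 m/s.
|v| = 0.39847 m/s.

0.398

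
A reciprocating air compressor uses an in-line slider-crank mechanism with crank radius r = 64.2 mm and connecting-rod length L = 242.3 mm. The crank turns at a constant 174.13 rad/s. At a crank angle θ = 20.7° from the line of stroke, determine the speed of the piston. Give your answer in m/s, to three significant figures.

ω = 174.1 rad/s
For an in-line slider-crank, x = r cosθ + √(L² − r² sin²θ), so v = −rω sinθ·[1 + r cosθ/√(L² − r² sin²θ)].
With r = 0.0642 m, L = 0.2423 m, θ = 20.7°: √(L² − r² sin²θ) = 0.24123 m.
v = −0.0642·174.1·0.35347·[1 + 0.0642·0.93544/0.24123] = -4.9353 m/s.
|v| = 4.9353 m/s.

4.94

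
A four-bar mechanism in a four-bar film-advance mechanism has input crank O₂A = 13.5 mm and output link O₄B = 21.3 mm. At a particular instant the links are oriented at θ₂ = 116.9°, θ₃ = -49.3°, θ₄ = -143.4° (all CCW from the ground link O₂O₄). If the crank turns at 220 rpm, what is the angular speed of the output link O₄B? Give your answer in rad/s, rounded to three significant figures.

ω₂ = 23.04 rad/s (from 220 rpm).
Differentiating the loop-closure r₂e^{iθ₂}+r₃e^{iθ₃}=r₁+r₄e^{iθ₄} gives r₂ω₂e^{iθ₂}+r₃ω₃e^{iθ₃}=r₄ω₄e^{iθ₄}.
Eliminating the other unknown: ω₄ = r₂ω₂ sin(θ₂−θ₃) / [r₄ sin(θ₄−θ₃)].
Numerator sine = +0.23853; denominator sine = -0.99744.
Result = 0.0135·23.04·(+0.23853) / (0.0213·(-0.99744)) = -3.4919 rad/s; magnitude 3.4919 rad/s.

3.49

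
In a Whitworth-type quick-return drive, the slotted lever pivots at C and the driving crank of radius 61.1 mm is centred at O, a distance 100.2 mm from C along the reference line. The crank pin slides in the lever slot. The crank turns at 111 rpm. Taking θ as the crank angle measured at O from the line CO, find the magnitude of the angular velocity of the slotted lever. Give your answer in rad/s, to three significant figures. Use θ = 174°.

17.2

ω = 11.62 rad/s (from 111 rpm).
Crank pin A relative to C: A = (d + r cosθ, r sinθ); lever angle φ = atan2(r sinθ, d + r cosθ).
Differentiating tanφ: φ̇ = rω(d cosθ + r)/(d² + r² + 2dr cosθ).
d² + r² + 2dr cosθ = |CA|² = 0.00159589 m²;  d cosθ + r = -0.038551 m.
|ω_lever| = |0.0611·11.62·-0.038551| / 0.00159589 = 17.156 rad/s.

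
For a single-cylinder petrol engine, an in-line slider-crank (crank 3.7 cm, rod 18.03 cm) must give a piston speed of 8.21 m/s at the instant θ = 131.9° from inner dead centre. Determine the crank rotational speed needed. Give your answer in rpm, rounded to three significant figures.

For an in-line slider-crank, |v_piston| = rω|sinθ|·[1 + r cosθ/√(L² − r² sin²θ)].
With r = 0.037 m, L = 0.1803 m, θ = 131.9°: the bracketed kinematic factor |dx/dθ| = 0.02372 m.
ω = v/|dx/dθ| = 8.21/0.02372 = 346.11 rad/s.
N = 60ω/(2π) = 3305.2 rpm.

3310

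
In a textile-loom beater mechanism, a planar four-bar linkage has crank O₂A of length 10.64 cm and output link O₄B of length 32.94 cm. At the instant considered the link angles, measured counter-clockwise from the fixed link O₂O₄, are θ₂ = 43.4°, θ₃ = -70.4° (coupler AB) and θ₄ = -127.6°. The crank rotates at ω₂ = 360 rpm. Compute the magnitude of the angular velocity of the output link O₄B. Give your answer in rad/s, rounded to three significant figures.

ω₂ = 37.7 rad/s (from 360 rpm).
Differentiating the loop-closure r₂e^{iθ₂}+r₃e^{iθ₃}=r₁+r₄e^{iθ₄} gives r₂ω₂e^{iθ₂}+r₃ω₃e^{iθ₃}=r₄ω₄e^{iθ₄}.
Eliminating the other unknown: ω₄ = r₂ω₂ sin(θ₂−θ₃) / [r₄ sin(θ₄−θ₃)].
Numerator sine = +0.91496; denominator sine = -0.84057.
Result = 0.1064·37.7·(+0.91496) / (0.3294·(-0.84057)) = -13.255 rad/s; magnitude 13.255 rad/s.

13.3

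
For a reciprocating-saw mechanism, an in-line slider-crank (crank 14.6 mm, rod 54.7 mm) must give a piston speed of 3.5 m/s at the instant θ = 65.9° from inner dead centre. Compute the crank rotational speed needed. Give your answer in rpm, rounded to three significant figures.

For an in-line slider-crank, |v_piston| = rω|sinθ|·[1 + r cosθ/√(L² − r² sin²θ)].
With r = 0.0146 m, L = 0.0547 m, θ = 65.9°: the bracketed kinematic factor |dx/dθ| = 0.014825 m.
ω = v/|dx/dθ| = 3.5/0.014825 = 236.09 rad/s.
N = 60ω/(2π) = 2254.5 rpm.

2250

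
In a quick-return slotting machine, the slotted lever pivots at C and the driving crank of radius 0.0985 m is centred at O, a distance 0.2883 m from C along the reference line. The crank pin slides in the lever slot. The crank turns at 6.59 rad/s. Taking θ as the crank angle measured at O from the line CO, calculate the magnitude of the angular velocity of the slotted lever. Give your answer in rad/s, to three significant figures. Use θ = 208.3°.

2.36

ω = 6.59 rad/s
Crank pin A relative to C: A = (d + r cosθ, r sinθ); lever angle φ = atan2(r sinθ, d + r cosθ).
Differentiating tanφ: φ̇ = rω(d cosθ + r)/(d² + r² + 2dr cosθ).
d² + r² + 2dr cosθ = |CA|² = 0.0428123 m²;  d cosθ + r = -0.15534 m.
|ω_lever| = |0.0985·6.59·-0.15534| / 0.0428123 = 2.3553 rad/s.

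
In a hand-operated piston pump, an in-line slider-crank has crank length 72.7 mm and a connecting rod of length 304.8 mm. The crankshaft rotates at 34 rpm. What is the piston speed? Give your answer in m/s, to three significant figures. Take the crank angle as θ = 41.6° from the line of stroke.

0.203

ω = 2π·34/60 = 3.56 rad/s
For an in-line slider-crank, x = r cosθ + √(L² − r² sin²θ), so v = −rω sinθ·[1 + r cosθ/√(L² − r² sin²θ)].
With r = 0.0727 m, L = 0.3048 m, θ = 41.6°: √(L² − r² sin²θ) = 0.30095 m.
v = −0.0727·3.56·0.66393·[1 + 0.0727·0.74780/0.30095] = -0.2029 m/s.
|v| = 0.2029 m/s.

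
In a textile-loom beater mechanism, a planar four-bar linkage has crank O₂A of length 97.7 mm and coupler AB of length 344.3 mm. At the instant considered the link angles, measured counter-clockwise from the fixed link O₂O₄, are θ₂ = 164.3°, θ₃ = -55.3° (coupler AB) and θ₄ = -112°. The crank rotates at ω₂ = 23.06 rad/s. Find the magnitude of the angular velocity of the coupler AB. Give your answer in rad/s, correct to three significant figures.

7.78

ω₂ = 23.06 rad/s
Differentiating the loop-closure r₂e^{iθ₂}+r₃e^{iθ₃}=r₁+r₄e^{iθ₄} gives r₂ω₂e^{iθ₂}+r₃ω₃e^{iθ₃}=r₄ω₄e^{iθ₄}.
Eliminating the other unknown: ω₃ = r₂ω₂ sin(θ₄−θ₂) / [r₃ sin(θ₃−θ₄)].
Numerator sine = +0.99396; denominator sine = +0.83581.
Result = 0.0977·23.06·(+0.99396) / (0.3443·(+0.83581)) = +7.7818 rad/s; magnitude 7.7818 rad/s.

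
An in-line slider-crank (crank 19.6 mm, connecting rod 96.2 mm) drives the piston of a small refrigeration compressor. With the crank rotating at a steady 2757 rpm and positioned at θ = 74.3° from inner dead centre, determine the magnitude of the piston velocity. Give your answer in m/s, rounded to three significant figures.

5.75

ω = 2π·2757/60 = 288.7 rad/s
For an in-line slider-crank, x = r cosθ + √(L² − r² sin²θ), so v = −rω sinθ·[1 + r cosθ/√(L² − r² sin²θ)].
With r = 0.0196 m, L = 0.0962 m, θ = 74.3°: √(L² − r² sin²θ) = 0.094331 m.
v = −0.0196·288.7·0.96269·[1 + 0.0196·0.27060/0.094331] = -5.7539 m/s.
|v| = 5.7539 m/s.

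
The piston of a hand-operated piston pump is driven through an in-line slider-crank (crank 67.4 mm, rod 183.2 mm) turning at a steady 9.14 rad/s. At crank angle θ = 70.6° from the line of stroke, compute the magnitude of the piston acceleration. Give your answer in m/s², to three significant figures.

ω = 9.14 rad/s
x(θ) = r cosθ + √(L² − r² sin²θ); with ω constant, a = ω²·d²x/dθ².
d²x/dθ² = −r cosθ − r²(cos2θ)/√u − r⁴ sin²2θ/(4u^{3/2}),  u = L² − r² sin²θ = 0.0295207 m².
Substituting r = 0.0674 m, L = 0.1832 m, θ = 70.6°: d²x/dθ² = -0.0021816 m.
a = ω²·d²x/dθ² = (9.14)²·(-0.0021816) = -0.18225 m/s²;  |a| = 0.18225 m/s².

0.182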